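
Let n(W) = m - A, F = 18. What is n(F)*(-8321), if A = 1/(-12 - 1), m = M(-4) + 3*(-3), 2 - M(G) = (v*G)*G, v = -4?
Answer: -6174182/13 ≈ -4.7494e+5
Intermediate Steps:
M(G) = 2 + 4*G**2 (M(G) = 2 - (-4*G)*G = 2 - (-4)*G**2 = 2 + 4*G**2)
m = 57 (m = (2 + 4*(-4)**2) + 3*(-3) = (2 + 4*16) - 9 = (2 + 64) - 9 = 66 - 9 = 57)
A = -1/13 (A = 1/(-13) = -1/13 ≈ -0.076923)
n(W) = 742/13 (n(W) = 57 - 1*(-1/13) = 57 + 1/13 = 742/13)
n(F)*(-8321) = (742/13)*(-8321) = -6174182/13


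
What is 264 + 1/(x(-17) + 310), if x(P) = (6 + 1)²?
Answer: 94777/359 ≈ 264.00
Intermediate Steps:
x(P) = 49 (x(P) = 7² = 49)
264 + 1/(x(-17) + 310) = 264 + 1/(49 + 310) = 264 + 1/359 = 94777/359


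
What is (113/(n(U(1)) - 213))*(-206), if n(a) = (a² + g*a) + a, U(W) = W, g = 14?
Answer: 23278/197 ≈ 118.16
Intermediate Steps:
n(a) = a² + 15*a (n(a) = (a² + 14*a) + a = a² + 15*a)
(113/(n(U(1)) - 213))*(-206) = (113/(1*(15 + 1) - 213))*(-206) = (113/(1*16 - 213))*(-206) = (113/(16 - 213))*(-206) = (113/(-197))*(-206) = (113*(-1/197))*(-206) = -113/197*(-206) = 23278/197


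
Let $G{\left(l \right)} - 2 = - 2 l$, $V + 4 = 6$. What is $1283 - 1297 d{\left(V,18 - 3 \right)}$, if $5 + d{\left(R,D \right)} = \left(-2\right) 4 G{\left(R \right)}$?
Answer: $-12984$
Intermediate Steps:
$V = 2$ ($V = -4 + 6 = 2$)
$G{\left(l \right)} = 2 - 2 l$
$d{\left(R,D \right)} = -21 + 16 R$ ($d{\left(R,D \right)} = -5 + \left(-2\right) 4 \left(2 - 2 R\right) = -5 - 8 \left(2 - 2 R\right) = -5 + \left(-16 + 16 R\right) = -21 + 16 R$)
$1283 - 1297 d{\left(V,18 - 3 \right)} = 1283 - 1297 \left(-21 + 16 \cdot 2\right) = 1283 - 1297 \left(-21 + 32\right) = 1283 - 14267 = -12984$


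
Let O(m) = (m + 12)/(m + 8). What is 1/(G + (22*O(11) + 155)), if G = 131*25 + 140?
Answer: 19/68336 ≈ 0.00027804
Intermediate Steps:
O(m) = (12 + m)/(8 + m)
G = 3415 (G = 3275 + 140 = 3415)
1/(G + (22*O(11) + 155)) = 1/(3415 + (22*((12 + 11)/(8 + 11)) + 155)) = 1/(3415 + (22*(23/19) + 155)) = 1/(3415 + (506/19 + 155)) = 1/(3415 + 3451/19) = 1/(68336/19) = 19/68336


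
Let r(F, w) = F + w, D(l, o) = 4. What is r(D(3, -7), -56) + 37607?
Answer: 37555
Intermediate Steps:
r(D(3, -7), -56) + 37607 = (4 - 56) + 37607 = -52 + 37607 = 37555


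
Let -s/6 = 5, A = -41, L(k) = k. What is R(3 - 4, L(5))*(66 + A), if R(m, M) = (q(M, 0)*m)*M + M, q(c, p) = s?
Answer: 3875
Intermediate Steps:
s = -30 (s = -6*5 = -30)
q(c, p) = -30
R(m, M) = M - 30*M*m (R(m, M) = (-30*m)*M + M = -30*M*m + M = M - 30*M*m)
R(3 - 4, L(5))*(66 + A) = (5*(1 - 30*(3 - 4)))*(66 - 41) = (5*(1 - 30*(-1)))*25 = (5*(1 + 30))*25 = (5*31)*25 = 155*25 = 3875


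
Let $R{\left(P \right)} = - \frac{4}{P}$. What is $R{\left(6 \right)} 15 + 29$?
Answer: $19$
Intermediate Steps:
$R{\left(6 \right)} 15 + 29 = - \frac{4}{6} \cdot 15 + 29 = \left(-4\right) \frac{1}{6} \cdot 15 + 29 = \left(- \frac{2}{3}\right) 15 + 29 = -10 + 29 = 19$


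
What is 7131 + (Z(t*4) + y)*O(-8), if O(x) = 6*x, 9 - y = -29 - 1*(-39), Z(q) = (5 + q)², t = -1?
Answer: 7131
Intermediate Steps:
y = -1 (y = 9 - (-29 - 1*(-39)) = 9 - (-29 + 39) = 9 - 1*10 = 9 - 10 = -1)
7131 + (Z(t*4) + y)*O(-8) = 7131 + ((5 - 1*4)² - 1)*(6*(-8)) = 7131 + ((5 - 4)² - 1)*(-48) = 7131 + (1² - 1)*(-48) = 7131 + (1 - 1)*(-48) = 7131 + 0*(-48) = 7131 + 0 = 7131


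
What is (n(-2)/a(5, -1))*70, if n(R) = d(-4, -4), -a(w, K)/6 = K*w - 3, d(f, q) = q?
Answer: -35/6 ≈ -5.8333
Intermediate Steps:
a(w, K) = 18 - 6*K*w (a(w, K) = -6*(K*w - 3) = -6*(-3 + K*w) = 18 - 6*K*w)
n(R) = -4
(n(-2)/a(5, -1))*70 = -4/(18 - 6*(-1)*5)*70 = -4/(18 + 30)*70 = -4/48*70 = -4*1/48*70 = -1/12*70 = -35/6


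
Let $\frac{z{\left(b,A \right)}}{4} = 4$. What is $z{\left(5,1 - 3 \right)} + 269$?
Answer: $285$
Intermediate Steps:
$z{\left(b,A \right)} = 16$ ($z{\left(b,A \right)} = 4 \cdot 4 = 16$)
$z{\left(5,1 - 3 \right)} + 269 = 16 + 269 = 285$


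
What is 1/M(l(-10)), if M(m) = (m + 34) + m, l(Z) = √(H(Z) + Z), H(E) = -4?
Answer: 17/606 - I*√14/606 ≈ 0.028053 - 0.0061744*I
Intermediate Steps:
l(Z) = √(-4 + Z)
M(m) = 34 + 2*m (M(m) = (34 + m) + m = 34 + 2*m)
1/M(l(-10)) = 1/(34 + 2*√(-4 - 10)) = 1/(34 + 2*√(-14)) = 1/(34 + 2*(I*√14)) = 1/(34 + 2*I*√14)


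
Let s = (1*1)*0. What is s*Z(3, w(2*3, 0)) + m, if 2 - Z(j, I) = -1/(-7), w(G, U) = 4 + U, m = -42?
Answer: -42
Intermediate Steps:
s = 0 (s = 1*0 = 0)
Z(j, I) = 13/7 (Z(j, I) = 2 - (-1)/(-7) = 2 - (-1)*(-1)/7 = 2 - 1*1/7 = 2 - 1/7 = 13/7)
s*Z(3, w(2*3, 0)) + m = 0*(13/7) - 42 = 0 - 42 = -42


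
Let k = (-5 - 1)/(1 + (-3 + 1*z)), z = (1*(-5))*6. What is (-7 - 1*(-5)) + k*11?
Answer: 1/16 ≈ 0.062500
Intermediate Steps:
z = -30 (z = -5*6 = -30)
k = 3/16 (k = (-5 - 1)/(1 + (-3 + 1*(-30))) = -6/(1 + (-3 - 30)) = -6/(1 - 33) = -6/(-32) = -6*(-1/32) = 3/16 ≈ 0.18750)
(-7 - 1*(-5)) + k*11 = (-7 - 1*(-5)) + (3/16)*11 = (-7 + 5) + 33/16 = -2 + 33/16 = 1/16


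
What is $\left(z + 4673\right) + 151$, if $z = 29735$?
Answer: $34559$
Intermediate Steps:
$\left(z + 4673\right) + 151 = \left(29735 + 4673\right) + 151 = 34408 + 151 = 34559$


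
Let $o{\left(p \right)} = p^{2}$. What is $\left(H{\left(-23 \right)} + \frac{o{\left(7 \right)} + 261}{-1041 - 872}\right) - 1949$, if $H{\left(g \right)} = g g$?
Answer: $- \frac{2716770}{1913} \approx -1420.2$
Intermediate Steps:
$H{\left(g \right)} = g^{2}$
$\left(H{\left(-23 \right)} + \frac{o{\left(7 \right)} + 261}{-1041 - 872}\right) - 1949 = \left(\left(-23\right)^{2} + \frac{7^{2} + 261}{-1041 - 872}\right) - 1949 = \left(529 + \frac{49 + 261}{-1913}\right) - 1949 = \left(529 + 310 \left(- \frac{1}{1913}\right)\right) - 1949 = \left(529 - \frac{310}{1913}\right) - 1949 = \frac{1011667}{1913} - 1949 = - \frac{2716770}{1913}$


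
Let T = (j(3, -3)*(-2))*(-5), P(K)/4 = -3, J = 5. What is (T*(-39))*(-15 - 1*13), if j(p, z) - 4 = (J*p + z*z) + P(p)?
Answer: 174720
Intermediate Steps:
P(K) = -12 (P(K) = 4*(-3) = -12)
j(p, z) = -8 + z² + 5*p (j(p, z) = 4 + ((5*p + z*z) - 12) = 4 + ((5*p + z²) - 12) = 4 + ((z² + 5*p) - 12) = 4 + (-12 + z² + 5*p) = -8 + z² + 5*p)
T = 160 (T = ((-8 + (-3)² + 5*3)*(-2))*(-5) = ((-8 + 9 + 15)*(-2))*(-5) = (16*(-2))*(-5) = -32*(-5) = 160)
(T*(-39))*(-15 - 1*13) = (160*(-39))*(-15 - 1*13) = -6240*(-15 - 13) = -6240*(-28) = 174720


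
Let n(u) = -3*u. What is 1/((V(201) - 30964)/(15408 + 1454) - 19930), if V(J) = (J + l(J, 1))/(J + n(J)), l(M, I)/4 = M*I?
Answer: -33724/672181253 ≈ -5.0171e-5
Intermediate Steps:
l(M, I) = 4*I*M (l(M, I) = 4*(M*I) = 4*(I*M) = 4*I*M)
V(J) = -5/2 (V(J) = (J + 4*1*J)/(J - 3*J) = (J + 4*J)/((-2*J)) = (5*J)*(-1/(2*J)) = -5/2)
1/((V(201) - 30964)/(15408 + 1454) - 19930) = 1/((-5/2 - 30964)/(15408 + 1454) - 19930) = 1/(-61933/2/16862 - 19930) = 1/(-61933/2*1/16862 - 19930) = 1/(-61933/33724 - 19930) = 1/(-672181253/33724) = -33724/672181253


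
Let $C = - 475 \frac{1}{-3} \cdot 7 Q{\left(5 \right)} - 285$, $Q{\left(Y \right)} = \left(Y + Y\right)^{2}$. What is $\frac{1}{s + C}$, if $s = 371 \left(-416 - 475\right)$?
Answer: $- \frac{3}{660038} \approx -4.5452 \cdot 10^{-6}$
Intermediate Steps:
$Q{\left(Y \right)} = 4 Y^{2}$ ($Q{\left(Y \right)} = \left(2 Y\right)^{2} = 4 Y^{2}$)
$s = -330561$ ($s = 371 \left(-891\right) = -330561$)
$C = \frac{331645}{3}$ ($C = - 475 \frac{1}{-3} \cdot 7 \cdot 4 \cdot 5^{2} - 285 = - 475 \left(- \frac{1}{3}\right) 7 \cdot 4 \cdot 25 - 285 = - 475 \left(\left(- \frac{7}{3}\right) 100\right) - 285 = \left(-475\right) \left(- \frac{700}{3}\right) - 285 = \frac{332500}{3} - 285 = \frac{331645}{3} \approx 1.1055 \cdot 10^{5}$)
$\frac{1}{s + C} = \frac{1}{-330561 + \frac{331645}{3}} = \frac{1}{- \frac{660038}{3}} = - \frac{3}{660038}$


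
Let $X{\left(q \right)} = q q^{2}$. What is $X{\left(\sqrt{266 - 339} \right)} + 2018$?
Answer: $2018 - 73 i \sqrt{73} \approx 2018.0 - 623.71 i$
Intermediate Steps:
$X{\left(q \right)} = q^{3}$
$X{\left(\sqrt{266 - 339} \right)} + 2018 = \left(\sqrt{266 - 339}\right)^{3} + 2018 = \left(\sqrt{-73}\right)^{3} + 2018 = \left(i \sqrt{73}\right)^{3} + 2018 = - 73 i \sqrt{73} + 2018 = 2018 - 73 i \sqrt{73}$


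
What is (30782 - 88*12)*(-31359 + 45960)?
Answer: 434029326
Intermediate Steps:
(30782 - 88*12)*(-31359 + 45960) = (30782 - 1056)*14601 = 29726*14601 = 434029326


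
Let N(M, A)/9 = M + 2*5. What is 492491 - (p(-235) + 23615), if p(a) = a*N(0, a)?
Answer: 490026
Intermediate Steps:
N(M, A) = 90 + 9*M (N(M, A) = 9*(M + 2*5) = 9*(M + 10) = 9*(10 + M) = 90 + 9*M)
p(a) = 90*a (p(a) = a*(90 + 9*0) = a*(90 + 0) = a*90 = 90*a)
492491 - (p(-235) + 23615) = 492491 - (90*(-235) + 23615) = 492491 - (-21150 + 23615) = 492491 - 1*2465 = 492491 - 2465 = 490026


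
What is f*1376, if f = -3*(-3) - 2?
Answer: 9632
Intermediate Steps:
f = 7 (f = 9 - 2 = 7)
f*1376 = 7*1376 = 9632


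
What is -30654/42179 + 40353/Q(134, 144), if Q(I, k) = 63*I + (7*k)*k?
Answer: -1002073763/2159480442 ≈ -0.46403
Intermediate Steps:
Q(I, k) = 7*k² + 63*I (Q(I, k) = 63*I + 7*k² = 7*k² + 63*I)
-30654/42179 + 40353/Q(134, 144) = -30654/42179 + 40353/(7*144² + 63*134) = -30654*1/42179 + 40353/(7*20736 + 8442) = -30654/42179 + 40353/(145152 + 8442) = -30654/42179 + 40353/153594 = -30654/42179 + 40353*(1/153594) = -30654/42179 + 13451/51198 = -1002073763/2159480442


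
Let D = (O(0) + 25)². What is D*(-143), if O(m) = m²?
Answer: -89375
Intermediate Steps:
D = 625 (D = (0² + 25)² = (0 + 25)² = 25² = 625)
D*(-143) = 625*(-143) = -89375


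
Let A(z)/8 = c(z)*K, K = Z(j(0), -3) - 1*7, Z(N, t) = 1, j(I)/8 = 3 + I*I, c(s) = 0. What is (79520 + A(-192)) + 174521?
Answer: 254041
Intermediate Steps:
j(I) = 24 + 8*I**2 (j(I) = 8*(3 + I*I) = 8*(3 + I**2) = 24 + 8*I**2)
K = -6 (K = 1 - 1*7 = 1 - 7 = -6)
A(z) = 0 (A(z) = 8*(0*(-6)) = 8*0 = 0)
(79520 + A(-192)) + 174521 = (79520 + 0) + 174521 = 79520 + 174521 = 254041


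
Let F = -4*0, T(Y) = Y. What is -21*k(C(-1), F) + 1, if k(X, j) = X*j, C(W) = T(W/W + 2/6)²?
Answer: 1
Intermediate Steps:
F = 0
C(W) = 16/9 (C(W) = (W/W + 2/6)² = (1 + 2*(⅙))² = (1 + ⅓)² = (4/3)² = 16/9)
-21*k(C(-1), F) + 1 = -112*0/3 + 1 = -21*0 + 1 = 0 + 1 = 1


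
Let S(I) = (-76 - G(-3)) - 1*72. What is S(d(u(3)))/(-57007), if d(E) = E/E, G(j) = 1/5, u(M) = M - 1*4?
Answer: 741/285035 ≈ 0.0025997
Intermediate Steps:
u(M) = -4 + M (u(M) = M - 4 = -4 + M)
G(j) = ⅕
d(E) = 1
S(I) = -741/5 (S(I) = (-76 - 1*⅕) - 1*72 = (-76 - ⅕) - 72 = -381/5 - 72 = -741/5)
S(d(u(3)))/(-57007) = -741/5/(-57007) = -741/5*(-1/57007) = 741/285035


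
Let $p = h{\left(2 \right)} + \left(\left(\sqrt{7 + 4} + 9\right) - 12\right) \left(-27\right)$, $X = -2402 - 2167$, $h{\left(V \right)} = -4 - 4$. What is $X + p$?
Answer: $-4496 - 27 \sqrt{11} \approx -4585.5$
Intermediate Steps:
$h{\left(V \right)} = -8$
$X = -4569$
$p = 73 - 27 \sqrt{11}$ ($p = -8 + \left(\left(\sqrt{7 + 4} + 9\right) - 12\right) \left(-27\right) = -8 + \left(\left(\sqrt{11} + 9\right) - 12\right) \left(-27\right) = -8 + \left(\left(9 + \sqrt{11}\right) - 12\right) \left(-27\right) = -8 + \left(-3 + \sqrt{11}\right) \left(-27\right) = -8 + \left(81 - 27 \sqrt{11}\right) = 73 - 27 \sqrt{11} \approx -16.549$)
$X + p = -4569 + \left(73 - 27 \sqrt{11}\right) = -4496 - 27 \sqrt{11}$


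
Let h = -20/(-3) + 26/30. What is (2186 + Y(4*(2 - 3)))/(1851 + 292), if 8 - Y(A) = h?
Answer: 32797/32145 ≈ 1.0203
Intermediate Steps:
h = 113/15 (h = -20*(-⅓) + 26*(1/30) = 20/3 + 13/15 = 113/15 ≈ 7.5333)
Y(A) = 7/15 (Y(A) = 8 - 1*113/15 = 8 - 113/15 = 7/15)
(2186 + Y(4*(2 - 3)))/(1851 + 292) = (2186 + 7/15)/(1851 + 292) = (32797/15)/2143 = (32797/15)*(1/2143) = 32797/32145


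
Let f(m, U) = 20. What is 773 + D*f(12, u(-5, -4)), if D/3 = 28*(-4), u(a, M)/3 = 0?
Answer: -5947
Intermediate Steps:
u(a, M) = 0 (u(a, M) = 3*0 = 0)
D = -336 (D = 3*(28*(-4)) = 3*(-112) = -336)
773 + D*f(12, u(-5, -4)) = 773 - 336*20 = 773 - 6720 = -5947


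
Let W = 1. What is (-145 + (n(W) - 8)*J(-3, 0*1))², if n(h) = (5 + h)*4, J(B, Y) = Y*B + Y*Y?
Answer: 21025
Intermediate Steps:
J(B, Y) = Y² + B*Y (J(B, Y) = B*Y + Y² = Y² + B*Y)
n(h) = 20 + 4*h
(-145 + (n(W) - 8)*J(-3, 0*1))² = (-145 + ((20 + 4*1) - 8)*((0*1)*(-3 + 0*1)))² = (-145 + ((20 + 4) - 8)*(0*(-3 + 0)))² = (-145 + (24 - 8)*(0*(-3)))² = (-145 + 16*0)² = (-145 + 0)² = (-145)² = 21025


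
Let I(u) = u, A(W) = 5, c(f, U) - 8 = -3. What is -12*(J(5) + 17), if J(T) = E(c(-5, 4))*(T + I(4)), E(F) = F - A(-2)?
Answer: -204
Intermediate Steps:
c(f, U) = 5 (c(f, U) = 8 - 3 = 5)
E(F) = -5 + F (E(F) = F - 1*5 = F - 5 = -5 + F)
J(T) = 0 (J(T) = (-5 + 5)*(T + 4) = 0*(4 + T) = 0)
-12*(J(5) + 17) = -12*(0 + 17) = -12*17 = -204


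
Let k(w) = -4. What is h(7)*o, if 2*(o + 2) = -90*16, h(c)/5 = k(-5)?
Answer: 14440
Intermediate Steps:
h(c) = -20 (h(c) = 5*(-4) = -20)
o = -722 (o = -2 + (-90*16)/2 = -2 + (½)*(-1440) = -2 - 720 = -722)
h(7)*o = -20*(-722) = 14440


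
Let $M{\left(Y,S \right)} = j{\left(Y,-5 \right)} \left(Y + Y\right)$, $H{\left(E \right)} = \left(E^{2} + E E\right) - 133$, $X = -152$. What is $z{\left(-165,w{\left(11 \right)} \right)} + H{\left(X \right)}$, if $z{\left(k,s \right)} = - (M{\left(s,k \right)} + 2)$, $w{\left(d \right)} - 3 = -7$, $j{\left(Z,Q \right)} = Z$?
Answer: $46041$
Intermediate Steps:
$H{\left(E \right)} = -133 + 2 E^{2}$ ($H{\left(E \right)} = \left(E^{2} + E^{2}\right) - 133 = 2 E^{2} - 133 = -133 + 2 E^{2}$)
$M{\left(Y,S \right)} = 2 Y^{2}$ ($M{\left(Y,S \right)} = Y \left(Y + Y\right) = Y 2 Y = 2 Y^{2}$)
$w{\left(d \right)} = -4$ ($w{\left(d \right)} = 3 - 7 = -4$)
$z{\left(k,s \right)} = -2 - 2 s^{2}$ ($z{\left(k,s \right)} = - (2 s^{2} + 2) = - (2 + 2 s^{2}) = -2 - 2 s^{2}$)
$z{\left(-165,w{\left(11 \right)} \right)} + H{\left(X \right)} = \left(-2 - 2 \left(-4\right)^{2}\right) - \left(133 - 2 \left(-152\right)^{2}\right) = \left(-2 - 32\right) + \left(-133 + 2 \cdot 23104\right) = \left(-2 - 32\right) + \left(-133 + 46208\right) = -34 + 46075 = 46041$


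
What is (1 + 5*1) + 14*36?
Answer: 510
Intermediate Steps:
(1 + 5*1) + 14*36 = (1 + 5) + 504 = 6 + 504 = 510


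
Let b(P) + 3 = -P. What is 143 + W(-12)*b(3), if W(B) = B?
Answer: 215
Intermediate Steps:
b(P) = -3 - P
143 + W(-12)*b(3) = 143 - 12*(-3 - 1*3) = 143 - 12*(-3 - 3) = 143 - 12*(-6) = 143 + 72 = 215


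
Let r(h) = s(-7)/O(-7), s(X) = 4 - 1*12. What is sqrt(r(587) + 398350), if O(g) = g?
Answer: sqrt(19519206)/7 ≈ 631.15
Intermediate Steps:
s(X) = -8 (s(X) = 4 - 12 = -8)
r(h) = 8/7 (r(h) = -8/(-7) = -8*(-1/7) = 8/7)
sqrt(r(587) + 398350) = sqrt(8/7 + 398350) = sqrt(2788458/7) = sqrt(19519206)/7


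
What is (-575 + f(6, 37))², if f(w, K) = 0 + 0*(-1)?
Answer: 330625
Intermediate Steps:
f(w, K) = 0 (f(w, K) = 0 + 0 = 0)
(-575 + f(6, 37))² = (-575 + 0)² = (-575)² = 330625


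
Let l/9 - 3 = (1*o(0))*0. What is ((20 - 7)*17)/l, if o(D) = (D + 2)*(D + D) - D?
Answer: 221/27 ≈ 8.1852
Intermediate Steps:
o(D) = -D + 2*D*(2 + D) (o(D) = (2 + D)*(2*D) - D = 2*D*(2 + D) - D = -D + 2*D*(2 + D))
l = 27 (l = 27 + 9*((1*(0*(3 + 2*0)))*0) = 27 + 9*((1*(0*(3 + 0)))*0) = 27 + 9*((1*(0*3))*0) = 27 + 9*((1*0)*0) = 27 + 9*(0*0) = 27 + 9*0 = 27 + 0 = 27)
((20 - 7)*17)/l = ((20 - 7)*17)/27 = (13*17)*(1/27) = 221*(1/27) = 221/27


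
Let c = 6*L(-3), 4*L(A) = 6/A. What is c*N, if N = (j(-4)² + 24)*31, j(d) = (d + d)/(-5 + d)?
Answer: -62248/27 ≈ -2305.5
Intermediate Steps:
j(d) = 2*d/(-5 + d) (j(d) = (2*d)/(-5 + d) = 2*d/(-5 + d))
L(A) = 3/(2*A) (L(A) = (6/A)/4 = 3/(2*A))
c = -3 (c = 6*((3/2)/(-3)) = 6*((3/2)*(-⅓)) = 6*(-½) = -3)
N = 62248/81 (N = ((2*(-4)/(-5 - 4))² + 24)*31 = ((2*(-4)/(-9))² + 24)*31 = ((2*(-4)*(-⅑))² + 24)*31 = ((8/9)² + 24)*31 = (64/81 + 24)*31 = (2008/81)*31 = 62248/81 ≈ 768.49)
c*N = -3*62248/81 = -62248/27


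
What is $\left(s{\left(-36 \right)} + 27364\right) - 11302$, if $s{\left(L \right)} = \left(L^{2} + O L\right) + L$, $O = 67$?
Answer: $14910$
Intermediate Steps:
$s{\left(L \right)} = L^{2} + 68 L$ ($s{\left(L \right)} = \left(L^{2} + 67 L\right) + L = L^{2} + 68 L$)
$\left(s{\left(-36 \right)} + 27364\right) - 11302 = \left(- 36 \left(68 - 36\right) + 27364\right) - 11302 = \left(\left(-36\right) 32 + 27364\right) - 11302 = \left(-1152 + 27364\right) - 11302 = 26212 - 11302 = 14910$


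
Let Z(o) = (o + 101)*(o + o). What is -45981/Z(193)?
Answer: -15327/37828 ≈ -0.40518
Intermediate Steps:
Z(o) = 2*o*(101 + o) (Z(o) = (101 + o)*(2*o) = 2*o*(101 + o))
-45981/Z(193) = -45981*1/(386*(101 + 193)) = -45981/(2*193*294) = -45981/113484 = -45981*1/113484 = -15327/37828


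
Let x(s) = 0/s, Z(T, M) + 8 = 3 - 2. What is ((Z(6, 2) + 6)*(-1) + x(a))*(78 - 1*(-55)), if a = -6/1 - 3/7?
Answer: 133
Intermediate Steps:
Z(T, M) = -7 (Z(T, M) = -8 + (3 - 2) = -8 + 1 = -7)
a = -45/7 (a = -6*1 - 3*⅐ = -6 - 3/7 = -45/7 ≈ -6.4286)
x(s) = 0
((Z(6, 2) + 6)*(-1) + x(a))*(78 - 1*(-55)) = ((-7 + 6)*(-1) + 0)*(78 - 1*(-55)) = (-1*(-1) + 0)*(78 + 55) = (1 + 0)*133 = 1*133 = 133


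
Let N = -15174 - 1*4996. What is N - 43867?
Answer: -64037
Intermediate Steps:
N = -20170 (N = -15174 - 4996 = -20170)
N - 43867 = -20170 - 43867 = -64037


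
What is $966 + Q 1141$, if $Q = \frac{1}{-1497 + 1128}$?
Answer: $\frac{355313}{369} \approx 962.91$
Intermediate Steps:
$Q = - \frac{1}{369}$ ($Q = \frac{1}{-369} = - \frac{1}{369} \approx -0.00271$)
$966 + Q 1141 = 966 - \frac{1141}{369} = \frac{355313}{369}$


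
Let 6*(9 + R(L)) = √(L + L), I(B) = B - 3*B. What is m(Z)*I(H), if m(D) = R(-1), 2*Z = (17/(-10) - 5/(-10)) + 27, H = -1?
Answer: -18 + I*√2/3 ≈ -18.0 + 0.4714*I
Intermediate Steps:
I(B) = -2*B
Z = 129/10 (Z = ((17/(-10) - 5/(-10)) + 27)/2 = ((17*(-⅒) - 5*(-⅒)) + 27)/2 = ((-17/10 + ½) + 27)/2 = (-6/5 + 27)/2 = (½)*(129/5) = 129/10 ≈ 12.900)
R(L) = -9 + √2*√L/6 (R(L) = -9 + √(L + L)/6 = -9 + √(2*L)/6 = -9 + (√2*√L)/6 = -9 + √2*√L/6)
m(D) = -9 + I*√2/6 (m(D) = -9 + √2*√(-1)/6 = -9 + √2*I/6 = -9 + I*√2/6)
m(Z)*I(H) = (-9 + I*√2/6)*(-2*(-1)) = (-9 + I*√2/6)*2 = -18 + I*√2/3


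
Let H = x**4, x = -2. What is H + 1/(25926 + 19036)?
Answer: 719393/44962 ≈ 16.000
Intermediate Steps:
H = 16 (H = (-2)**4 = 16)
H + 1/(25926 + 19036) = 16 + 1/(25926 + 19036) = 16 + 1/44962 = 719393/44962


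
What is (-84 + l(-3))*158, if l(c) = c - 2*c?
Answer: -12798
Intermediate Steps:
l(c) = -c
(-84 + l(-3))*158 = (-84 - 1*(-3))*158 = (-84 + 3)*158 = -81*158 = -12798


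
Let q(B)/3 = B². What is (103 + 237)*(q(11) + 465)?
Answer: 281520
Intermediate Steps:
q(B) = 3*B²
(103 + 237)*(q(11) + 465) = (103 + 237)*(3*11² + 465) = 340*(3*121 + 465) = 340*(363 + 465) = 340*828 = 281520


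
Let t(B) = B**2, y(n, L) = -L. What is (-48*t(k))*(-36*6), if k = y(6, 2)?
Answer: 41472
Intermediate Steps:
k = -2 (k = -1*2 = -2)
(-48*t(k))*(-36*6) = (-48*(-2)**2)*(-36*6) = -48*4*(-216) = -192*(-216) = 41472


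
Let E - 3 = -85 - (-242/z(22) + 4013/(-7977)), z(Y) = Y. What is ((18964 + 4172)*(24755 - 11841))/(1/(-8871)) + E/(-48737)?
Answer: -79264124929100264774/29905773 ≈ -2.6505e+12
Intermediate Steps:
E = -562354/7977 (E = 3 + (-85 - (-242/22 + 4013/(-7977))) = 3 + (-85 - (-242*1/22 + 4013*(-1/7977))) = 3 + (-85 - (-11 - 4013/7977)) = 3 + (-85 - 1*(-91760/7977)) = 3 + (-85 + 91760/7977) = 3 - 586285/7977 = -562354/7977 ≈ -70.497)
((18964 + 4172)*(24755 - 11841))/(1/(-8871)) + E/(-48737) = ((18964 + 4172)*(24755 - 11841))/(1/(-8871)) - 562354/7977/(-48737) = (23136*12914)/(-1/8871) - 562354/7977*(-1/48737) = 298778304*(-8871) + 43258/29905773 = -2650462334784 + 43258/29905773 = -79264124929100264774/29905773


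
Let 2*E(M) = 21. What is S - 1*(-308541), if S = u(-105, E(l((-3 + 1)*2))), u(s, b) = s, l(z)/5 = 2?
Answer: 308436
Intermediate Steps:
l(z) = 10 (l(z) = 5*2 = 10)
E(M) = 21/2 (E(M) = (½)*21 = 21/2)
S = -105
S - 1*(-308541) = -105 - 1*(-308541) = -105 + 308541 = 308436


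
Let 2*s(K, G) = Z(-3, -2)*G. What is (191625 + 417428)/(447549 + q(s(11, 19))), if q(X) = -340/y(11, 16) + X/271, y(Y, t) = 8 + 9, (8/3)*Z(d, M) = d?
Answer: 2640853808/1940485573 ≈ 1.3609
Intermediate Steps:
Z(d, M) = 3*d/8
y(Y, t) = 17
s(K, G) = -9*G/16 (s(K, G) = (((3/8)*(-3))*G)/2 = (-9*G/8)/2 = -9*G/16)
q(X) = -20 + X/271 (q(X) = -340/17 + X/271 = -340*1/17 + X*(1/271) = -20 + X/271)
(191625 + 417428)/(447549 + q(s(11, 19))) = (191625 + 417428)/(447549 + (-20 + (-9/16*19)/271)) = 609053/(447549 + (-20 + (1/271)*(-171/16))) = 609053/(447549 + (-20 - 171/4336)) = 609053/(447549 - 86891/4336) = 609053/(1940485573/4336) = 609053*(4336/1940485573) = 2640853808/1940485573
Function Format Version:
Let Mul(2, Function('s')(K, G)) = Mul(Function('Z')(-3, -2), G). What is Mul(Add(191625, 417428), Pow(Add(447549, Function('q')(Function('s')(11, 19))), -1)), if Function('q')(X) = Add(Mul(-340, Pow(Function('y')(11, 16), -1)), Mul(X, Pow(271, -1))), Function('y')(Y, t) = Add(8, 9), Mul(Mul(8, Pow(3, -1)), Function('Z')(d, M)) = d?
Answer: Rational(2640853808, 1940485573) ≈ 1.3609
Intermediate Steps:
Function('Z')(d, M) = Mul(Rational(3, 8), d)
Function('y')(Y, t) = 17
Function('s')(K, G) = Mul(Rational(-9, 16), G) (Function('s')(K, G) = Mul(Rational(1, 2), Mul(Mul(Rational(3, 8), -3), G)) = Mul(Rational(1, 2), Mul(Rational(-9, 8), G)) = Mul(Rational(-9, 16), G))
Function('q')(X) = Add(-20, Mul(Rational(1, 271), X)) (Function('q')(X) = Add(Mul(-340, Pow(17, -1)), Mul(X, Pow(271, -1))) = Add(Mul(-340, Rational(1, 17)), Mul(X, Rational(1, 271))) = Add(-20, Mul(Rational(1, 271), X)))
Mul(Add(191625, 417428), Pow(Add(447549, Function('q')(Function('s')(11, 19))), -1)) = Mul(Add(191625, 417428), Pow(Add(447549, Add(-20, Mul(Rational(1, 271), Mul(Rational(-9, 16), 19)))), -1)) = Mul(609053, Pow(Add(447549, Add(-20, Mul(Rational(1, 271), Rational(-171, 16)))), -1)) = Mul(609053, Pow(Add(447549, Add(-20, Rational(-171, 4336))), -1)) = Mul(609053, Pow(Add(447549, Rational(-86891, 4336)), -1)) = Mul(609053, Pow(Rational(1940485573, 4336), -1)) = Mul(609053, Rational(4336, 1940485573)) = Rational(2640853808, 1940485573)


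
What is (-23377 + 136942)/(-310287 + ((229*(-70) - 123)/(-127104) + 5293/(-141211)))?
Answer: -2038319465535360/5569179319025117 ≈ -0.36600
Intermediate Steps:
(-23377 + 136942)/(-310287 + ((229*(-70) - 123)/(-127104) + 5293/(-141211))) = 113565/(-310287 + ((-16030 - 123)*(-1/127104) + 5293*(-1/141211))) = 113565/(-310287 + (-16153*(-1/127104) - 5293/141211)) = 113565/(-310287 + (16153/127104 - 5293/141211)) = 113565/(-310287 + 1608219811/17948482944) = 113565/(-5569179319025117/17948482944) = 113565*(-17948482944/5569179319025117) = -2038319465535360/5569179319025117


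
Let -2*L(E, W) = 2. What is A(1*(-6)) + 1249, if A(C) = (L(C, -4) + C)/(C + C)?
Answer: 14995/12 ≈ 1249.6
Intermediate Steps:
L(E, W) = -1 (L(E, W) = -1/2*2 = -1)
A(C) = (-1 + C)/(2*C) (A(C) = (-1 + C)/(C + C) = (-1 + C)/((2*C)) = (-1 + C)*(1/(2*C)) = (-1 + C)/(2*C))
A(1*(-6)) + 1249 = (-1 + 1*(-6))/(2*((1*(-6)))) + 1249 = (1/2)*(-1 - 6)/(-6) + 1249 = (1/2)*(-1/6)*(-7) + 1249 = 7/12 + 1249 = 14995/12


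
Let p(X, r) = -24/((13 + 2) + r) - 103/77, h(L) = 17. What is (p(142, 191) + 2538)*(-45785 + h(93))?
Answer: -920730645960/7931 ≈ -1.1609e+8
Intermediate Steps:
p(X, r) = -103/77 - 24/(15 + r) (p(X, r) = -24/(15 + r) - 103*1/77 = -24/(15 + r) - 103/77 = -103/77 - 24/(15 + r))
(p(142, 191) + 2538)*(-45785 + h(93)) = ((-3393 - 103*191)/(77*(15 + 191)) + 2538)*(-45785 + 17) = ((1/77)*(-3393 - 19673)/206 + 2538)*(-45768) = ((1/77)*(1/206)*(-23066) + 2538)*(-45768) = (-11533/7931 + 2538)*(-45768) = (20117345/7931)*(-45768) = -920730645960/7931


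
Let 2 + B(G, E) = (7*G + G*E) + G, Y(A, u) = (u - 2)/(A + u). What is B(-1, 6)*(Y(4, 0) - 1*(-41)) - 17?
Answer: -665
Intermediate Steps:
Y(A, u) = (-2 + u)/(A + u)
B(G, E) = -2 + 8*G + E*G (B(G, E) = -2 + ((7*G + G*E) + G) = -2 + ((7*G + E*G) + G) = -2 + (8*G + E*G) = -2 + 8*G + E*G)
B(-1, 6)*(Y(4, 0) - 1*(-41)) - 17 = (-2 + 8*(-1) + 6*(-1))*((-2 + 0)/(4 + 0) - 1*(-41)) - 17 = (-2 - 8 - 6)*(-2/4 + 41) - 17 = -16*((¼)*(-2) + 41) - 17 = -16*(-½ + 41) - 17 = -16*81/2 - 17 = -648 - 17 = -665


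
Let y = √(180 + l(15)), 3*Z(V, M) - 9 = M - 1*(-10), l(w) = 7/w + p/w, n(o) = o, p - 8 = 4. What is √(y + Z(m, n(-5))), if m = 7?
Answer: √(1050 + 15*√40785)/15 ≈ 4.2580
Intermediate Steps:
p = 12 (p = 8 + 4 = 12)
l(w) = 19/w (l(w) = 7/w + 12/w = 19/w)
Z(V, M) = 19/3 + M/3 (Z(V, M) = 3 + (M - 1*(-10))/3 = 3 + (M + 10)/3 = 3 + (10 + M)/3 = 3 + (10/3 + M/3) = 19/3 + M/3)
y = √40785/15 (y = √(180 + 19/15) = √(2719/15) = √40785/15 ≈ 13.464)
√(y + Z(m, n(-5))) = √(√40785/15 + (19/3 + (⅓)*(-5))) = √(√40785/15 + (19/3 - 5/3)) = √(√40785/15 + 14/3) = √(14/3 + √40785/15)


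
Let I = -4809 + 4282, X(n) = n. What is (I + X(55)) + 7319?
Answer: 6847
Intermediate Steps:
I = -527
(I + X(55)) + 7319 = (-527 + 55) + 7319 = -472 + 7319 = 6847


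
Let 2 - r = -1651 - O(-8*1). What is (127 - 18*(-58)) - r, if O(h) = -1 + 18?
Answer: -499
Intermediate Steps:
O(h) = 17
r = 1670 (r = 2 - (-1651 - 1*17) = 2 - (-1651 - 17) = 2 - 1*(-1668) = 2 + 1668 = 1670)
(127 - 18*(-58)) - r = (127 - 18*(-58)) - 1*1670 = (127 - 1*(-1044)) - 1670 = (127 + 1044) - 1670 = 1171 - 1670 = -499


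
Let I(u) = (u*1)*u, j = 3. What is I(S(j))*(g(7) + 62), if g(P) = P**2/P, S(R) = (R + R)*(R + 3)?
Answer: 89424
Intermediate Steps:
S(R) = 2*R*(3 + R) (S(R) = (2*R)*(3 + R) = 2*R*(3 + R))
I(u) = u**2 (I(u) = u*u = u**2)
g(P) = P
I(S(j))*(g(7) + 62) = (2*3*(3 + 3))**2*(7 + 62) = (2*3*6)**2*69 = 36**2*69 = 1296*69 = 89424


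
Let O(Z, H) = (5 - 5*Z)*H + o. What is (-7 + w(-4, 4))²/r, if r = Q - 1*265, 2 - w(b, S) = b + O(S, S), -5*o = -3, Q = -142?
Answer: -85264/10175 ≈ -8.3798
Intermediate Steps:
o = ⅗ (o = -⅕*(-3) = ⅗ ≈ 0.60000)
O(Z, H) = ⅗ + H*(5 - 5*Z) (O(Z, H) = (5 - 5*Z)*H + ⅗ = H*(5 - 5*Z) + ⅗ = ⅗ + H*(5 - 5*Z))
w(b, S) = 7/5 - b - 5*S + 5*S² (w(b, S) = 2 - (b + (⅗ + 5*S - 5*S*S)) = 2 - (b + (⅗ + 5*S - 5*S²)) = 2 - (b + (⅗ - 5*S² + 5*S)) = 2 - (⅗ + b - 5*S² + 5*S) = 2 + (-⅗ - b - 5*S + 5*S²) = 7/5 - b - 5*S + 5*S²)
r = -407 (r = -142 - 1*265 = -142 - 265 = -407)
(-7 + w(-4, 4))²/r = (-7 + (7/5 - 1*(-4) - 5*4 + 5*4²))²/(-407) = (-7 + (7/5 + 4 - 20 + 5*16))²*(-1/407) = (-7 + (7/5 + 4 - 20 + 80))²*(-1/407) = (-7 + 327/5)²*(-1/407) = (292/5)²*(-1/407) = (85264/25)*(-1/407) = -85264/10175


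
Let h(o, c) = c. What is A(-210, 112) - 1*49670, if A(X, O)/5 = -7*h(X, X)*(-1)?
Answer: -57020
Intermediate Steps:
A(X, O) = 35*X (A(X, O) = 5*(-7*X*(-1)) = 5*(7*X) = 35*X)
A(-210, 112) - 1*49670 = 35*(-210) - 1*49670 = -7350 - 49670 = -57020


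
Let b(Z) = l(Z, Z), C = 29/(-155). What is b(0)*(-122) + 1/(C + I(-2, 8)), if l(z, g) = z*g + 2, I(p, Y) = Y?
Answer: -295329/1211 ≈ -243.87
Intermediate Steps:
C = -29/155 (C = 29*(-1/155) = -29/155 ≈ -0.18710)
l(z, g) = 2 + g*z (l(z, g) = g*z + 2 = 2 + g*z)
b(Z) = 2 + Z² (b(Z) = 2 + Z*Z = 2 + Z²)
b(0)*(-122) + 1/(C + I(-2, 8)) = (2 + 0²)*(-122) + 1/(-29/155 + 8) = (2 + 0)*(-122) + 1/(1211/155) = 2*(-122) + 155/1211 = -244 + 155/1211 = -295329/1211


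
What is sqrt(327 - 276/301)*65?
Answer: 65*sqrt(29543451)/301 ≈ 1173.8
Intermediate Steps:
sqrt(327 - 276/301)*65 = sqrt(98151/301)*65 = (sqrt(29543451)/301)*65 = 65*sqrt(29543451)/301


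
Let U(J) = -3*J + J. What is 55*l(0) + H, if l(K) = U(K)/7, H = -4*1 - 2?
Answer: -6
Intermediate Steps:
H = -6 (H = -4 - 2 = -6)
U(J) = -2*J
l(K) = -2*K/7
55*l(0) + H = 55*(-2/7*0) - 6 = 55*0 - 6 = 0 - 6 = -6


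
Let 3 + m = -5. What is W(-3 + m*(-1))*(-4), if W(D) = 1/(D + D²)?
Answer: -2/15 ≈ -0.13333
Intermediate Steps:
m = -8 (m = -3 - 5 = -8)
W(-3 + m*(-1))*(-4) = (1/((-3 - 8*(-1))*(1 + (-3 - 8*(-1)))))*(-4) = (1/((-3 + 8)*(1 + (-3 + 8))))*(-4) = (1/(5*(1 + 5)))*(-4) = ((⅕)/6)*(-4) = ((⅕)*(⅙))*(-4) = (1/30)*(-4) = -2/15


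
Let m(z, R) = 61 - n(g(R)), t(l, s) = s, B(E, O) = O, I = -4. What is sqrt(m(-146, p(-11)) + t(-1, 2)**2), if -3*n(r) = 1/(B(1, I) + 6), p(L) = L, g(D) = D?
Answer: sqrt(2346)/6 ≈ 8.0726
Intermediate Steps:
n(r) = -1/6 (n(r) = -1/(3*(-4 + 6)) = -1/3/2 = -1/3*1/2 = -1/6)
m(z, R) = 367/6 (m(z, R) = 61 - 1*(-1/6) = 61 + 1/6 = 367/6)
sqrt(m(-146, p(-11)) + t(-1, 2)**2) = sqrt(367/6 + 2**2) = sqrt(367/6 + 4) = sqrt(391/6) = sqrt(2346)/6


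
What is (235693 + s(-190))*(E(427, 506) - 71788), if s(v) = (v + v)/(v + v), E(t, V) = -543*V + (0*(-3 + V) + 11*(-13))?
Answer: -81712517166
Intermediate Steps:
E(t, V) = -143 - 543*V (E(t, V) = -543*V + (0 - 143) = -543*V - 143 = -143 - 543*V)
s(v) = 1 (s(v) = (2*v)/((2*v)) = (2*v)*(1/(2*v)) = 1)
(235693 + s(-190))*(E(427, 506) - 71788) = (235693 + 1)*((-143 - 543*506) - 71788) = 235694*((-143 - 274758) - 71788) = 235694*(-274901 - 71788) = 235694*(-346689) = -81712517166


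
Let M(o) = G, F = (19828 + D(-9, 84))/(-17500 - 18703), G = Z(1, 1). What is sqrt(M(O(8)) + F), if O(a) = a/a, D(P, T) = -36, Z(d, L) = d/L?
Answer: sqrt(594127433)/36203 ≈ 0.67328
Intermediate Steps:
G = 1 (G = 1/1 = 1*1 = 1)
O(a) = 1
F = -19792/36203 (F = (19828 - 36)/(-17500 - 18703) = 19792/(-36203) = 19792*(-1/36203) = -19792/36203 ≈ -0.54669)
M(o) = 1
sqrt(M(O(8)) + F) = sqrt(1 - 19792/36203) = sqrt(16411/36203) = sqrt(594127433)/36203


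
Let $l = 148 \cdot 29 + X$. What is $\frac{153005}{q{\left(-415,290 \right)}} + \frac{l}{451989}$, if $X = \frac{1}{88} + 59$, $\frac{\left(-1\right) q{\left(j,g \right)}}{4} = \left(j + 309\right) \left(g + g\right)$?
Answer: $\frac{154498470851}{244536896736} \approx 0.6318$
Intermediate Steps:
$q{\left(j,g \right)} = - 8 g \left(309 + j\right)$ ($q{\left(j,g \right)} = - 4 \left(j + 309\right) \left(g + g\right) = - 4 \left(309 + j\right) 2 g = - 4 \cdot 2 g \left(309 + j\right) = - 8 g \left(309 + j\right)$)
$X = \frac{5193}{88}$ ($X = \frac{1}{88} + 59 = \frac{5193}{88} \approx 59.011$)
$l = \frac{382889}{88}$ ($l = 148 \cdot 29 + \frac{5193}{88} = 4292 + \frac{5193}{88} = \frac{382889}{88} \approx 4351.0$)
$\frac{153005}{q{\left(-415,290 \right)}} + \frac{l}{451989} = \frac{153005}{\left(-8\right) 290 \left(309 - 415\right)} + \frac{382889}{88 \cdot 451989} = \frac{153005}{\left(-8\right) 290 \left(-106\right)} + \frac{382889}{88} \cdot \frac{1}{451989} = \frac{153005}{245920} + \frac{382889}{39775032} = 153005 \cdot \frac{1}{245920} + \frac{382889}{39775032} = \frac{30601}{49184} + \frac{382889}{39775032} = \frac{154498470851}{244536896736}$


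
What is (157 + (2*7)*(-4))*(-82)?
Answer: -8282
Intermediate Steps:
(157 + (2*7)*(-4))*(-82) = (157 + 14*(-4))*(-82) = (157 - 56)*(-82) = 101*(-82) = -8282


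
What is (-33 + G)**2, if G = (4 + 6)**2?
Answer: 4489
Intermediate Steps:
G = 100 (G = 10**2 = 100)
(-33 + G)**2 = (-33 + 100)**2 = 67**2 = 4489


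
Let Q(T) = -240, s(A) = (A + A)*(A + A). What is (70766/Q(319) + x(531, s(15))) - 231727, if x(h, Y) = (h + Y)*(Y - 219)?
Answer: 89098697/120 ≈ 7.4249e+5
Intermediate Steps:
s(A) = 4*A**2 (s(A) = (2*A)*(2*A) = 4*A**2)
x(h, Y) = (-219 + Y)*(Y + h) (x(h, Y) = (Y + h)*(-219 + Y) = (-219 + Y)*(Y + h))
(70766/Q(319) + x(531, s(15))) - 231727 = (70766/(-240) + ((4*15**2)**2 - 876*15**2 - 219*531 + (4*15**2)*531)) - 231727 = (70766*(-1/240) + ((4*225)**2 - 876*225 - 116289 + (4*225)*531)) - 231727 = (-35383/120 + (900**2 - 219*900 - 116289 + 900*531)) - 231727 = (-35383/120 + (810000 - 197100 - 116289 + 477900)) - 231727 = (-35383/120 + 974511) - 231727 = 116905937/120 - 231727 = 89098697/120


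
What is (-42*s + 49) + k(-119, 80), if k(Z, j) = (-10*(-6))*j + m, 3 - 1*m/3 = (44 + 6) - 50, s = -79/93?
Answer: 151704/31 ≈ 4893.7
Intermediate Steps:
s = -79/93 (s = -79*1/93 = -79/93 ≈ -0.84946)
m = 9 (m = 9 - 3*((44 + 6) - 50) = 9 - 3*(50 - 50) = 9 - 3*0 = 9 + 0 = 9)
k(Z, j) = 9 + 60*j (k(Z, j) = (-10*(-6))*j + 9 = 60*j + 9 = 9 + 60*j)
(-42*s + 49) + k(-119, 80) = (-42*(-79/93) + 49) + (9 + 60*80) = (1106/31 + 49) + (9 + 4800) = 2625/31 + 4809 = 151704/31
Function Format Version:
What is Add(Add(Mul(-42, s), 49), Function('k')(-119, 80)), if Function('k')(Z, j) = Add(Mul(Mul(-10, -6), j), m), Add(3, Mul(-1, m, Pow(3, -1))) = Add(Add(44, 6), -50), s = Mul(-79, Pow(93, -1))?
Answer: Rational(151704, 31) ≈ 4893.7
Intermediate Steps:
s = Rational(-79, 93) (s = Mul(-79, Rational(1, 93)) = Rational(-79, 93) ≈ -0.84946)
m = 9 (m = Add(9, Mul(-3, Add(Add(44, 6), -50))) = Add(9, Mul(-3, Add(50, -50))) = Add(9, Mul(-3, 0)) = Add(9, 0) = 9)
Function('k')(Z, j) = Add(9, Mul(60, j)) (Function('k')(Z, j) = Add(Mul(Mul(-10, -6), j), 9) = Add(Mul(60, j), 9) = Add(9, Mul(60, j)))
Add(Add(Mul(-42, s), 49), Function('k')(-119, 80)) = Add(Add(Mul(-42, Rational(-79, 93)), 49), Add(9, Mul(60, 80))) = Add(Add(Rational(1106, 31), 49), Add(9, 4800)) = Add(Rational(2625, 31), 4809) = Rational(151704, 31)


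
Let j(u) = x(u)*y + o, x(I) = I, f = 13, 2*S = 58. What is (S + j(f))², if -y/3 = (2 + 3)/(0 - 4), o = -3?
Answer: 89401/16 ≈ 5587.6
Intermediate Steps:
S = 29 (S = (½)*58 = 29)
y = 15/4 (y = -3*(2 + 3)/(0 - 4) = -15/(-4) = -15*(-1)/4 = -3*(-5/4) = 15/4 ≈ 3.7500)
j(u) = -3 + 15*u/4 (j(u) = u*(15/4) - 3 = 15*u/4 - 3 = -3 + 15*u/4)
(S + j(f))² = (29 + (-3 + (15/4)*13))² = (29 + (-3 + 195/4))² = (29 + 183/4)² = (299/4)² = 89401/16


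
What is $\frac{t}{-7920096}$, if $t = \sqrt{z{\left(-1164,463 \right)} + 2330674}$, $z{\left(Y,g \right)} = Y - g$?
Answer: $- \frac{\sqrt{258783}}{2640032} \approx -0.00019269$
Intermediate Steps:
$t = 3 \sqrt{258783}$ ($t = \sqrt{\left(-1164 - 463\right) + 2330674} = \sqrt{-1627 + 2330674} = \sqrt{2329047} = 3 \sqrt{258783} \approx 1526.1$)
$\frac{t}{-7920096} = \frac{3 \sqrt{258783}}{-7920096} = 3 \sqrt{258783} \left(- \frac{1}{7920096}\right) = - \frac{\sqrt{258783}}{2640032}$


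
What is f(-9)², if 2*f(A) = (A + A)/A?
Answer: 1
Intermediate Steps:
f(A) = 1 (f(A) = ((A + A)/A)/2 = ((2*A)/A)/2 = (½)*2 = 1)
f(-9)² = 1² = 1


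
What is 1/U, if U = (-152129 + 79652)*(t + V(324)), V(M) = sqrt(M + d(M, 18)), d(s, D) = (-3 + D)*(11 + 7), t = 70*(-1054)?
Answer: 36890/197263832857731 + sqrt(66)/131509221905154 ≈ 1.8707e-10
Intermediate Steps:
t = -73780
d(s, D) = -54 + 18*D (d(s, D) = (-3 + D)*18 = -54 + 18*D)
V(M) = sqrt(270 + M) (V(M) = sqrt(M + (-54 + 18*18)) = sqrt(M + (-54 + 324)) = sqrt(M + 270) = sqrt(270 + M))
U = 5347353060 - 217431*sqrt(66) (U = (-152129 + 79652)*(-73780 + sqrt(270 + 324)) = -72477*(-73780 + sqrt(594)) = -72477*(-73780 + 3*sqrt(66)) = 5347353060 - 217431*sqrt(66) ≈ 5.3456e+9)
1/U = 1/(5347353060 - 217431*sqrt(66))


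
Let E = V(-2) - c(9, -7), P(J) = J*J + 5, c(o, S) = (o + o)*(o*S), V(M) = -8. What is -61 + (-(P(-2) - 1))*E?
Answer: -9069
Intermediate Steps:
c(o, S) = 2*S*o² (c(o, S) = (2*o)*(S*o) = 2*S*o²)
P(J) = 5 + J² (P(J) = J² + 5 = 5 + J²)
E = 1126 (E = -8 - 2*(-7)*9² = -8 - 2*(-7)*81 = -8 - 1*(-1134) = -8 + 1134 = 1126)
-61 + (-(P(-2) - 1))*E = -61 - ((5 + (-2)²) - 1)*1126 = -61 - ((5 + 4) - 1)*1126 = -61 - (9 - 1)*1126 = -61 - 1*8*1126 = -61 - 8*1126 = -61 - 9008 = -9069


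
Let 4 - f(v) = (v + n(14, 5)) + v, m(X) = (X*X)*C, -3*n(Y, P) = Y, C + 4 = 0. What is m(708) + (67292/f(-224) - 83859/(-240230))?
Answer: -65984559438729/32911510 ≈ -2.0049e+6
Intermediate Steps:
C = -4 (C = -4 + 0 = -4)
n(Y, P) = -Y/3
m(X) = -4*X**2 (m(X) = (X*X)*(-4) = X**2*(-4) = -4*X**2)
f(v) = 26/3 - 2*v (f(v) = 4 - ((v - 1/3*14) + v) = 4 - ((v - 14/3) + v) = 4 - ((-14/3 + v) + v) = 4 - (-14/3 + 2*v) = 4 + (14/3 - 2*v) = 26/3 - 2*v)
m(708) + (67292/f(-224) - 83859/(-240230)) = -4*708**2 + (67292/(26/3 - 2*(-224)) - 83859/(-240230)) = -4*501264 + (67292/(26/3 + 448) - 83859*(-1/240230)) = -2005056 + (67292/(1370/3) + 83859/240230) = -2005056 + (67292*(3/1370) + 83859/240230) = -2005056 + (100938/685 + 83859/240230) = -2005056 + 4861155831/32911510 = -65984559438729/32911510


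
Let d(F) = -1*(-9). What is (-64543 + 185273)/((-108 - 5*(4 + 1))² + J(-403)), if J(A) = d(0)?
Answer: 60365/8849 ≈ 6.8217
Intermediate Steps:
d(F) = 9
J(A) = 9
(-64543 + 185273)/((-108 - 5*(4 + 1))² + J(-403)) = (-64543 + 185273)/((-108 - 5*(4 + 1))² + 9) = 120730/((-108 - 5*5)² + 9) = 120730/((-108 - 25)² + 9) = 120730/((-133)² + 9) = 120730/(17689 + 9) = 120730/17698 = 120730*(1/17698) = 60365/8849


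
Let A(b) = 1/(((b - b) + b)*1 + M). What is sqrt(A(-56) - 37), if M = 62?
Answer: I*sqrt(1326)/6 ≈ 6.069*I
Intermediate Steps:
A(b) = 1/(62 + b) (A(b) = 1/(((b - b) + b)*1 + 62) = 1/((0 + b)*1 + 62) = 1/(b*1 + 62) = 1/(b + 62) = 1/(62 + b))
sqrt(A(-56) - 37) = sqrt(1/(62 - 56) - 37) = sqrt(1/6 - 37) = sqrt(-221/6) = I*sqrt(1326)/6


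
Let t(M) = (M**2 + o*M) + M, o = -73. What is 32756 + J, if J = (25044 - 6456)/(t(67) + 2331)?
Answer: 16349891/499 ≈ 32765.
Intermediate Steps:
t(M) = M**2 - 72*M (t(M) = (M**2 - 73*M) + M = M**2 - 72*M)
J = 4647/499 (J = (25044 - 6456)/(67*(-72 + 67) + 2331) = 18588/(67*(-5) + 2331) = 18588/(-335 + 2331) = 18588/1996 = 18588*(1/1996) = 4647/499 ≈ 9.3126)
32756 + J = 32756 + 4647/499 = 16349891/499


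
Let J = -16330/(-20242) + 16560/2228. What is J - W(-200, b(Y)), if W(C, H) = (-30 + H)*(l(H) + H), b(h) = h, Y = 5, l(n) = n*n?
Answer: 4274496595/5637397 ≈ 758.24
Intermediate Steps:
l(n) = n**2
J = 46448845/5637397 (J = -16330*(-1/20242) + 16560*(1/2228) = 8165/10121 + 4140/557 = 46448845/5637397 ≈ 8.2394)
W(C, H) = (-30 + H)*(H + H**2) (W(C, H) = (-30 + H)*(H**2 + H) = (-30 + H)*(H + H**2))
J - W(-200, b(Y)) = 46448845/5637397 - 5*(-30 + 5**2 - 29*5) = 46448845/5637397 - 5*(-30 + 25 - 145) = 46448845/5637397 - 5*(-150) = 46448845/5637397 - 1*(-750) = 46448845/5637397 + 750 = 4274496595/5637397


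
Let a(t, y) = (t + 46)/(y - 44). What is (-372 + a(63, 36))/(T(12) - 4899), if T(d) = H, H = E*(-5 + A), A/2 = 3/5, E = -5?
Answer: 617/7808 ≈ 0.079021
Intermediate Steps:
a(t, y) = (46 + t)/(-44 + y)
A = 6/5 (A = 2*(3/5) = 2*(3*(⅕)) = 2*(⅗) = 6/5 ≈ 1.2000)
H = 19 (H = -5*(-5 + 6/5) = -5*(-19/5) = 19)
T(d) = 19
(-372 + a(63, 36))/(T(12) - 4899) = (-372 + (46 + 63)/(-44 + 36))/(19 - 4899) = (-372 + 109/(-8))/(-4880) = (-372 - ⅛*109)*(-1/4880) = (-372 - 109/8)*(-1/4880) = -3085/8*(-1/4880) = 617/7808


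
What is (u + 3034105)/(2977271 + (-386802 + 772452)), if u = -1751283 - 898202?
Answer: 384620/3362921 ≈ 0.11437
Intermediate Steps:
u = -2649485
(u + 3034105)/(2977271 + (-386802 + 772452)) = (-2649485 + 3034105)/(2977271 + (-386802 + 772452)) = 384620/(2977271 + 385650) = 384620/3362921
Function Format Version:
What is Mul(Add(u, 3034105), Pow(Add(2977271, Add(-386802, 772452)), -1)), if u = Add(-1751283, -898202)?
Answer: Rational(384620, 3362921) ≈ 0.11437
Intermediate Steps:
u = -2649485
Mul(Add(u, 3034105), Pow(Add(2977271, Add(-386802, 772452)), -1)) = Mul(Add(-2649485, 3034105), Pow(Add(2977271, Add(-386802, 772452)), -1)) = Mul(384620, Pow(Add(2977271, 385650), -1)) = Mul(384620, Pow(3362921, -1)) = Mul(384620, Rational(1, 3362921)) = Rational(384620, 3362921)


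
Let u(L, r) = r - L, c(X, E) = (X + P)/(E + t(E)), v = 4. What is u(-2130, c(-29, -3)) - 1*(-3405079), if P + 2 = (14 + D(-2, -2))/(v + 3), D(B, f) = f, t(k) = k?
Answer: 143102983/42 ≈ 3.4072e+6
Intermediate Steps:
P = -2/7 (P = -2 + (14 - 2)/(4 + 3) = -2 + 12/7 = -2/7 ≈ -0.28571)
c(X, E) = (-2/7 + X)/(2*E) (c(X, E) = (X - 2/7)/(E + E) = (-2/7 + X)/((2*E)) = (-2/7 + X)*(1/(2*E)) = (-2/7 + X)/(2*E))
u(-2130, c(-29, -3)) - 1*(-3405079) = ((1/14)*(-2 + 7*(-29))/(-3) - 1*(-2130)) - 1*(-3405079) = ((1/14)*(-⅓)*(-2 - 203) + 2130) + 3405079 = ((1/14)*(-⅓)*(-205) + 2130) + 3405079 = (205/42 + 2130) + 3405079 = 89665/42 + 3405079 = 143102983/42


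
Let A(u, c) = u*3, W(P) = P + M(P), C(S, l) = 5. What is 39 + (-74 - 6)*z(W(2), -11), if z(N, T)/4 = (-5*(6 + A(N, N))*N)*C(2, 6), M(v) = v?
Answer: 576039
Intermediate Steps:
W(P) = 2*P (W(P) = P + P = 2*P)
A(u, c) = 3*u
z(N, T) = -100*N*(6 + 3*N) (z(N, T) = 4*(-5*(6 + 3*N)*N*5) = 4*(-5*N*(6 + 3*N)*5) = 4*(-25*N*(6 + 3*N)) = -100*N*(6 + 3*N))
39 + (-74 - 6)*z(W(2), -11) = 39 + (-74 - 6)*(-300*2*2*(2 + 2*2)) = 39 - (-24000)*4*(2 + 4) = 39 - (-24000)*4*6 = 39 - 80*(-7200) = 39 + 576000 = 576039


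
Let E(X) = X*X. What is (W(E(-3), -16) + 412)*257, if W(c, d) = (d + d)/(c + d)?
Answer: 749412/7 ≈ 1.0706e+5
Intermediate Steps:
E(X) = X²
W(c, d) = 2*d/(c + d) (W(c, d) = (2*d)/(c + d) = 2*d/(c + d))
(W(E(-3), -16) + 412)*257 = (2*(-16)/((-3)² - 16) + 412)*257 = (2*(-16)/(9 - 16) + 412)*257 = (2*(-16)/(-7) + 412)*257 = (2*(-16)*(-⅐) + 412)*257 = (32/7 + 412)*257 = (2916/7)*257 = 749412/7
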